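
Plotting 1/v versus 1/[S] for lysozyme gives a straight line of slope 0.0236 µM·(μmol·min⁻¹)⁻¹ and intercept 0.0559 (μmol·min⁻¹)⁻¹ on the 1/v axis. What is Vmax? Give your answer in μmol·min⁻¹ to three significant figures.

The y-intercept of a Lineweaver–Burk plot equals 1/Vmax, so Vmax = 1/0.0559 = 17.9 μmol·min⁻¹.

17.9 μmol·min⁻¹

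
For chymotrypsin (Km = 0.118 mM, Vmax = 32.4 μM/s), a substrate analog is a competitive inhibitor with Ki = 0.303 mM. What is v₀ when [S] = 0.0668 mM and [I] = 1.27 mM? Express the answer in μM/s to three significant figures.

With α = 1 + [I]/Ki = 1 + 1.27/0.303 = 5.191, the competitive rate law is v = Vmax[S] / (αKm + [S]).
v = 32.4×0.0668 / (5.191×0.118 + 0.0668) = 2.164/0.6794 = 3.19 μM/s.

3.19 μM/s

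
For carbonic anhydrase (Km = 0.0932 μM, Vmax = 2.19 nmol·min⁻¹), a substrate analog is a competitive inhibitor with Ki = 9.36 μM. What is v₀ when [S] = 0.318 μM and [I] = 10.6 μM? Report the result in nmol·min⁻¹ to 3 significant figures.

1.35 nmol·min⁻¹

With α = 1 + [I]/Ki = 1 + 10.6/9.36 = 2.132, the competitive rate law is v = Vmax[S] / (αKm + [S]).
v = 2.19×0.318 / (2.132×0.0932 + 0.318) = 0.6964/0.5167 = 1.35 nmol·min⁻¹.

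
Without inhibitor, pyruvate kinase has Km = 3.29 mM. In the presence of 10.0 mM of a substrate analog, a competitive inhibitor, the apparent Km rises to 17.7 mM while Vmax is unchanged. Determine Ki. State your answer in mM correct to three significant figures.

Competitive: Km,app = α·Km with α = 1 + [I]/Ki.
α = Km,app/Km = 17.7/3.29 = 5.380.
Since α = 1 + [I]/Ki, [I]/Ki = 5.380 − 1 = 4.380 and Ki = 10.0/4.380 = 2.28 mM.

2.28 mM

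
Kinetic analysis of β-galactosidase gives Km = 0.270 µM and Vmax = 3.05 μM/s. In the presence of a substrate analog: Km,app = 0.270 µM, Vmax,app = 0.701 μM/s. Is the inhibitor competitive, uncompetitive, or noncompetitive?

noncompetitive

Vmax decreases (3.05 → 0.701 μM/s) while Km is unchanged — pure noncompetitive inhibition.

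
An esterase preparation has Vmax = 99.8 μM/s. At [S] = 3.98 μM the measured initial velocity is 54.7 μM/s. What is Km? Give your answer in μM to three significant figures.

3.28 μM

v/Vmax = 54.7/99.8 = 0.5481 = [S]/(Km+[S]).
So Km + [S] = [S]/0.5481 = 7.261 μM, giving Km = 7.261 − 3.98 = 3.28 μM.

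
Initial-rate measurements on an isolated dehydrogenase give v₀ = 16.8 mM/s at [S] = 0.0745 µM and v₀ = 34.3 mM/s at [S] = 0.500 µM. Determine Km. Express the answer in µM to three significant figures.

In reciprocal form, 1/v = (Km/Vmax)·(1/[S]) + 1/Vmax. The two points give (1/[S], 1/v) = (13.42, 0.05952) and (2.000, 0.02915).
Slope = (0.05952 − 0.02915)/(13.42 − 2.000) = 0.002659; intercept = 0.05952 − 0.002659×13.42 = 0.02384.
Vmax = 1/intercept = 42.0 mM/s; Km = slope × Vmax = 0.002659 × 42.0 = 0.112 µM.

0.112 µM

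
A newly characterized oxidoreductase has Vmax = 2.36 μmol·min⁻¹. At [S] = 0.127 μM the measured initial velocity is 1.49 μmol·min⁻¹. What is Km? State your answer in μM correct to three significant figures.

v/Vmax = 1.49/2.36 = 0.6314 = [S]/(Km+[S]).
So Km + [S] = [S]/0.6314 = 0.2012 μM, giving Km = 0.2012 − 0.127 = 0.0742 μM.

0.0742 μM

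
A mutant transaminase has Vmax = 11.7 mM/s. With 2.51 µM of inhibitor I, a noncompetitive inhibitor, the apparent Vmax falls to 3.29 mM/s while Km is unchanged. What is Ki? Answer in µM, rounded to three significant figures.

0.982 µM

Noncompetitive: Vmax,app = Vmax/α with α = 1 + [I]/Ki.
α = Vmax/Vmax,app = 11.7/3.29 = 3.556.
Since α = 1 + [I]/Ki, [I]/Ki = 3.556 − 1 = 2.556 and Ki = 2.51/2.556 = 0.982 µM.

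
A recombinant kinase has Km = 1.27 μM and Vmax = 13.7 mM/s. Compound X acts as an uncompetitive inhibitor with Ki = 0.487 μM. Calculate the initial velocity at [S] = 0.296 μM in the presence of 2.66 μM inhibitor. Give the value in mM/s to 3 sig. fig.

With α = 1 + [I]/Ki = 1 + 2.66/0.487 = 6.462, the uncompetitive rate law is v = (Vmax/α)·[S] / (Km/α + [S]).
v = (13.7/6.462)×0.296 / (1.27/6.462 + 0.296) = 0.6275/0.4925 = 1.27 mM/s.

1.27 mM/s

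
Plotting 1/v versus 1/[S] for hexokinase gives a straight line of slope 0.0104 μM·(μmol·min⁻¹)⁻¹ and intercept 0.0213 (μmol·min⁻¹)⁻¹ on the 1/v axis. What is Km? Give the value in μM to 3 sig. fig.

0.488 μM

y-intercept = 1/Vmax ⇒ Vmax = 46.9 μmol·min⁻¹; slope = Km/Vmax ⇒ Km = slope × Vmax.
Km = 0.0104 × 46.9 = 0.488 μM.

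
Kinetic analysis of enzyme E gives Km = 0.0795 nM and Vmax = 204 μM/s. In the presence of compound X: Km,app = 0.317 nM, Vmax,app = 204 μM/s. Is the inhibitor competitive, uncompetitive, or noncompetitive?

Km increases (0.0795 → 0.317 nM) while Vmax is unchanged — the hallmark of competitive inhibition.

competitive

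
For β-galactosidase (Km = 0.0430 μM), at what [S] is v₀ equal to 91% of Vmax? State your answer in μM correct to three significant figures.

v/Vmax = [S]/(Km+[S]) = 0.91, so [S] = Km·0.91/(1 − 0.91) = 0.0430 × 10.11.
[S] = 0.435 μM.

0.435 μM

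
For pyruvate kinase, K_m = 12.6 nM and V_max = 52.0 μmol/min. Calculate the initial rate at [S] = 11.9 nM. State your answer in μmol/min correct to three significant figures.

v = Vmax·[S]/(Km + [S]) = 52.0 × 11.9 / (12.6 + 11.9)
  = 618.8 / 24.50 = 25.3 μmol/min.

25.3 μmol/min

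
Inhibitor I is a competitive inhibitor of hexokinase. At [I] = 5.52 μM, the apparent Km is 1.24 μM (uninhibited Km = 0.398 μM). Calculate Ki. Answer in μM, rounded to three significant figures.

Competitive: Km,app = α·Km with α = 1 + [I]/Ki.
α = Km,app/Km = 1.24/0.398 = 3.116.
Ki = [I]/(α − 1) = 5.52/2.116 = 2.61 μM.

2.61 μM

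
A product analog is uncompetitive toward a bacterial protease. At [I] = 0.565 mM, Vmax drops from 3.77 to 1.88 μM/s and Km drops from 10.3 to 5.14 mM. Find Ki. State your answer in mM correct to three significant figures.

Uncompetitive: Vmax,app = Vmax/α (and Km,app = Km/α) with α = 1 + [I]/Ki.
α = Vmax/Vmax,app = 3.77/1.88 = 2.005.
Since α = 1 + [I]/Ki, [I]/Ki = 2.005 − 1 = 1.005 and Ki = 0.565/1.005 = 0.562 mM.

0.562 mM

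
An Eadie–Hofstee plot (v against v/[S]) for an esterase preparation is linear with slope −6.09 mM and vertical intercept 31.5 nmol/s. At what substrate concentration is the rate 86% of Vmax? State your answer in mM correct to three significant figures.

The Eadie–Hofstee slope gives Km = 6.09 mM (slope = −Km).
v/Vmax = [S]/(Km+[S]) = 0.86 ⇒ [S] = Km·0.86/(1−0.86) = 6.09 × 6.143 = 37.4 mM.

37.4 mM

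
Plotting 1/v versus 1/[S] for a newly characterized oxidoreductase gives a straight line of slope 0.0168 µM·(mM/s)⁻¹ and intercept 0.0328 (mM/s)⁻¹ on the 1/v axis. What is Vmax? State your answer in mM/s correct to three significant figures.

The y-intercept of a Lineweaver–Burk plot equals 1/Vmax, so Vmax = 1/0.0328 = 30.5 mM/s.

30.5 mM/s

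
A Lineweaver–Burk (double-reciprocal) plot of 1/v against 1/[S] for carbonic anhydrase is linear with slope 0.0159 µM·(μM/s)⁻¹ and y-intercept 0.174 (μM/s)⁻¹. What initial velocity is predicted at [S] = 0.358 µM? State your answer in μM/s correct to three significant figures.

4.58 μM/s

The y-intercept is 1/Vmax, so Vmax = 1/0.174 = 5.75 μM/s.
The slope is Km/Vmax, so Km = 0.0159 × 5.75 = 0.0914 µM.
Then v = 5.75 × 0.358/(0.0914 + 0.358) = 4.58 μM/s.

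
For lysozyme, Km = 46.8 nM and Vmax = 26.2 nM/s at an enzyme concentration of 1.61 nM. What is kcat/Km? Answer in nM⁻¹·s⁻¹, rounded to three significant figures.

0.348 nM⁻¹·s⁻¹

kcat = Vmax/[E]total = 26.2/1.61 = 16.3 s⁻¹.
kcat/Km = 16.3/46.8 = 0.348 nM⁻¹·s⁻¹.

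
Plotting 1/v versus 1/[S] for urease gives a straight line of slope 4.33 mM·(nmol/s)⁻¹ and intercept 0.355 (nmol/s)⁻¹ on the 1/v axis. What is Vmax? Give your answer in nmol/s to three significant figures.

The y-intercept of a Lineweaver–Burk plot equals 1/Vmax, so Vmax = 1/0.355 = 2.82 nmol/s.

2.82 nmol/s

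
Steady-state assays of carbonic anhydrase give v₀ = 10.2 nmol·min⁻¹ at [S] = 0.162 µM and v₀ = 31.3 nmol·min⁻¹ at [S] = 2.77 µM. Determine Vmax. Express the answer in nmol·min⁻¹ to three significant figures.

35.9 nmol·min⁻¹

In reciprocal form, 1/v = (Km/Vmax)·(1/[S]) + 1/Vmax. The two points give (1/[S], 1/v) = (6.173, 0.09804) and (0.3610, 0.03195).
Slope = (0.09804 − 0.03195)/(6.173 − 0.3610) = 0.01137; intercept = 0.09804 − 0.01137×6.173 = 0.02784.
Vmax = 1/intercept = 35.9 nmol·min⁻¹; Km = slope × Vmax = 0.01137 × 35.9 = 0.408 µM.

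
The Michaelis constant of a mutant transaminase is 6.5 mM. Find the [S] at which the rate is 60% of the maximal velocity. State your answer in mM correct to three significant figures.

9.75 mM

v/Vmax = [S]/(Km+[S]) = 0.6, so [S] = Km·0.6/(1 − 0.6) = 6.5 × 1.500.
[S] = 9.75 mM.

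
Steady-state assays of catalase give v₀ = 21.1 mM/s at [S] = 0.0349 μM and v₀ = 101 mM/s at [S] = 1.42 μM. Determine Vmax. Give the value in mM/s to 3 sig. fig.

112 mM/s

In reciprocal form, 1/v = (Km/Vmax)·(1/[S]) + 1/Vmax. The two points give (1/[S], 1/v) = (28.65, 0.04739) and (0.7042, 0.009901).
Slope = (0.04739 − 0.009901)/(28.65 − 0.7042) = 0.001341; intercept = 0.04739 − 0.001341×28.65 = 0.008956.
Vmax = 1/intercept = 112 mM/s; Km = slope × Vmax = 0.001341 × 112 = 0.150 μM.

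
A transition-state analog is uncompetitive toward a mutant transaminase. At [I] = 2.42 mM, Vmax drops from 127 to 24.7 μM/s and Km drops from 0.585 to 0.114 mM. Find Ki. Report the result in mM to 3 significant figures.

Uncompetitive: Vmax,app = Vmax/α (and Km,app = Km/α) with α = 1 + [I]/Ki.
α = Vmax/Vmax,app = 127/24.7 = 5.142.
Ki = [I]/(α − 1) = 2.42/4.142 = 0.584 mM.

0.584 mM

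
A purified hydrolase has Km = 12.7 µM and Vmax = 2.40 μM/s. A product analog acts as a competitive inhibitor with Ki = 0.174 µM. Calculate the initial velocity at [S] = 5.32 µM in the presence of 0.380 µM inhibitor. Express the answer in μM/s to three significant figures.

0.279 μM/s

With α = 1 + [I]/Ki = 1 + 0.380/0.174 = 3.184, the competitive rate law is v = Vmax[S] / (αKm + [S]).
v = 2.40×5.32 / (3.184×12.7 + 5.32) = 12.77/45.76 = 0.279 μM/s.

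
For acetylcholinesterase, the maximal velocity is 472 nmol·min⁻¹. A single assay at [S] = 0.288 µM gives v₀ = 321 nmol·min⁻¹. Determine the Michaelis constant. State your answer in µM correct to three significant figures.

v/Vmax = 321/472 = 0.6801 = [S]/(Km+[S]).
So Km + [S] = [S]/0.6801 = 0.4235 µM, giving Km = 0.4235 − 0.288 = 0.135 µM.

0.135 µM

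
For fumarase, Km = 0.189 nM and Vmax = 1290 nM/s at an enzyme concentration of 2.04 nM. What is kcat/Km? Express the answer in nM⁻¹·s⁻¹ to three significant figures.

kcat = Vmax/[E]total = 1290/2.04 = 632 s⁻¹.
kcat/Km = 632/0.189 = 3350 nM⁻¹·s⁻¹.

3350 nM⁻¹·s⁻¹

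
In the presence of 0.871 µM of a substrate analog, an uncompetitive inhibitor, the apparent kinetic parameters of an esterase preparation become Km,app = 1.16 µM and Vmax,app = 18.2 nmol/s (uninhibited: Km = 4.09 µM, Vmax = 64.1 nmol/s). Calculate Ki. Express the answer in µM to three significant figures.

0.345 µM

Uncompetitive: Vmax,app = Vmax/α (and Km,app = Km/α) with α = 1 + [I]/Ki.
α = Vmax/Vmax,app = 64.1/18.2 = 3.522.
Ki = [I]/(α − 1) = 0.871/2.522 = 0.345 µM.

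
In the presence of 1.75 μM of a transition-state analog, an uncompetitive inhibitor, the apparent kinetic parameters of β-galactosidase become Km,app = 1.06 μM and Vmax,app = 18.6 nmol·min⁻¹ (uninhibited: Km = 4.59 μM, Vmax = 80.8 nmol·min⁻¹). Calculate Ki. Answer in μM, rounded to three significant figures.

Uncompetitive: Vmax,app = Vmax/α (and Km,app = Km/α) with α = 1 + [I]/Ki.
α = Vmax/Vmax,app = 80.8/18.6 = 4.344.
Ki = [I]/(α − 1) = 1.75/3.344 = 0.523 μM.

0.523 μM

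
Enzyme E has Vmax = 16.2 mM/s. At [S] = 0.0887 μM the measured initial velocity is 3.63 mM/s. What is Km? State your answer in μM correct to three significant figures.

From v = Vmax[S]/(Km+[S]), Km = [S](Vmax − v)/v.
Km = 0.0887 × (16.2 − 3.63) / 3.63 = 1.115/3.63 = 0.307 μM.

0.307 μM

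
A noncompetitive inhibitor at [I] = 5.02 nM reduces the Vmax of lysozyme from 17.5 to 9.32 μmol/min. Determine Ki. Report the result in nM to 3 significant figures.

Noncompetitive: Vmax,app = Vmax/α with α = 1 + [I]/Ki.
α = Vmax/Vmax,app = 17.5/9.32 = 1.878.
Ki = [I]/(α − 1) = 5.02/0.8777 = 5.72 nM.

5.72 nM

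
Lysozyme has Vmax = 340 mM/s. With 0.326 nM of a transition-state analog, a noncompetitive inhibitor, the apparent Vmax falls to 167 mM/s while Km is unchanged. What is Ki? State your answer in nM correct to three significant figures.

Noncompetitive: Vmax,app = Vmax/α with α = 1 + [I]/Ki.
α = Vmax/Vmax,app = 340/167 = 2.036.
Since α = 1 + [I]/Ki, [I]/Ki = 2.036 − 1 = 1.036 and Ki = 0.326/1.036 = 0.315 nM.

0.315 nM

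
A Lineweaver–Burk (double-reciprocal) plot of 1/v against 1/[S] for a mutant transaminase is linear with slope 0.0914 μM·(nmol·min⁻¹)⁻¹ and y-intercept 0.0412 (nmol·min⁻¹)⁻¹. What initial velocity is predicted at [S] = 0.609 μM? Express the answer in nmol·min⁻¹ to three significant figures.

The y-intercept is 1/Vmax, so Vmax = 1/0.0412 = 24.3 nmol·min⁻¹.
The slope is Km/Vmax, so Km = 0.0914 × 24.3 = 2.22 μM.
Then v = 24.3 × 0.609/(2.22 + 0.609) = 5.23 nmol·min⁻¹.

5.23 nmol·min⁻¹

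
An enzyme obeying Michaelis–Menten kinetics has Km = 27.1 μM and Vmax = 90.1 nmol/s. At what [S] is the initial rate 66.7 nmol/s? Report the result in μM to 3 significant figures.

Rearranging v = Vmax[S]/(Km+[S]) gives [S] = Km·v/(Vmax − v).
[S] = 27.1 × 66.7 / (90.1 − 66.7) = 1808/23.40 = 77.2 μM.

77.2 μM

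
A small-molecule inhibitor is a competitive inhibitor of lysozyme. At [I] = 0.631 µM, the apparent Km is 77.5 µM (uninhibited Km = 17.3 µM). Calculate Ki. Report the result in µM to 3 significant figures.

0.181 µM

Competitive: Km,app = α·Km with α = 1 + [I]/Ki.
α = Km,app/Km = 77.5/17.3 = 4.480.
Since α = 1 + [I]/Ki, [I]/Ki = 4.480 − 1 = 3.480 and Ki = 0.631/3.480 = 0.181 µM.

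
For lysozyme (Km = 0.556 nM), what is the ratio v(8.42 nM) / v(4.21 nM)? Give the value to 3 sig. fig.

Since Vmax cancels, v₂/v₁ = [S]₂(Km+[S]₁) / [S]₁(Km+[S]₂).
= 8.42×(0.556+4.21) / (4.21×(0.556+8.42)) = 40.13/37.79 = 1.06.

1.06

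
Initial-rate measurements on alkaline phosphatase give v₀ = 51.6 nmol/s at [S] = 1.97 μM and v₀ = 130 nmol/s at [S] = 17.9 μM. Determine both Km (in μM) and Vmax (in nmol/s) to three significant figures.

Km = 4.14 μM; Vmax = 160 nmol/s

From v = Vmax[S]/(Km+[S]), each point gives Vmax = v(Km+[S])/[S].
Equating: 51.6(Km+1.97)/1.97 = 130(Km+17.9)/17.9.
26.19·Km + 51.6 = 7.263·Km + 130, so (26.19 − 7.263)·Km = 130 − 51.6.
Km = 78.40/18.93 = 4.14 μM; then Vmax = 51.6(4.14+1.97)/1.97 = 160 nmol/s.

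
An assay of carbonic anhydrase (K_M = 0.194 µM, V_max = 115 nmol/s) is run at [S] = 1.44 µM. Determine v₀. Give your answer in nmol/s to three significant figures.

101 nmol/s

v = Vmax·[S]/(Km + [S]) = 115 × 1.44 / (0.194 + 1.44)
  = 165.6 / 1.634 = 101 nmol/s.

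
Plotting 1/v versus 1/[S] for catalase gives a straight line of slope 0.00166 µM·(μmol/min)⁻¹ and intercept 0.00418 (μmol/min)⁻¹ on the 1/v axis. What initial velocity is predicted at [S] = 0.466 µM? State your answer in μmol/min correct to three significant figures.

The y-intercept is 1/Vmax, so Vmax = 1/0.00418 = 239 μmol/min.
The slope is Km/Vmax, so Km = 0.00166 × 239 = 0.397 µM.
Then v = 239 × 0.466/(0.397 + 0.466) = 129 μmol/min.

129 μmol/min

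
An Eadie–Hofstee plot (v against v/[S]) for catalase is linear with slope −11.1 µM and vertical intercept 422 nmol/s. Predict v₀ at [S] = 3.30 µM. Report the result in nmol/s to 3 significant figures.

In the Eadie–Hofstee form v = Vmax − Km·(v/[S]), the slope is −Km and the intercept is Vmax, so Km = 11.1 µM and Vmax = 422 nmol/s.
v = 422 × 3.30/(11.1 + 3.30) = 96.7 nmol/s.

96.7 nmol/s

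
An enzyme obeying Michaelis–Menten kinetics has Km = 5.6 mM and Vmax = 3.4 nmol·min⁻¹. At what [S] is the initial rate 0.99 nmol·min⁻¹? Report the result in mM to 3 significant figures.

The required fractional saturation is v/Vmax = 0.99/3.4 = 0.2912.
Then [S]/(Km+[S]) = 0.2912 ⇒ [S] = 5.6 × 0.2912/(1 − 0.2912) = 2.30 mM.

2.30 mM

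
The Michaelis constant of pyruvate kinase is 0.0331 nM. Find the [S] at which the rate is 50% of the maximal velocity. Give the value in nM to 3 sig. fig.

0.0331 nM

v/Vmax = [S]/(Km+[S]) = 0.5, so [S] = Km·0.5/(1 − 0.5) = 0.0331 × 1.000.
[S] = 0.0331 nM.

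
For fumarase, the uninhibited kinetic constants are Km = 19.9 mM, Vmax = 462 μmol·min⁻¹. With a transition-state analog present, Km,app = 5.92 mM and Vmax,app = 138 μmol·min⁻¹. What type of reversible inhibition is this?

Both Km and Vmax decrease by the same factor (~3.36-fold) — characteristic of uncompetitive inhibition.

uncompetitive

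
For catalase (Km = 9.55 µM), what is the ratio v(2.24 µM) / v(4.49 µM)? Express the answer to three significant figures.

The fractional saturations are [S]/(Km+[S]) = 4.49/14.04 = 0.3198 and 2.24/11.79 = 0.1900.
v₂/v₁ is just their ratio: 0.1900/0.3198 = 0.594.

0.594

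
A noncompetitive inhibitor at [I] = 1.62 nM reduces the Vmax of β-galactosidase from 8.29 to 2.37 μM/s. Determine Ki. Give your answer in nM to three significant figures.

0.649 nM

Noncompetitive: Vmax,app = Vmax/α with α = 1 + [I]/Ki.
α = Vmax/Vmax,app = 8.29/2.37 = 3.498.
Since α = 1 + [I]/Ki, [I]/Ki = 3.498 − 1 = 2.498 and Ki = 1.62/2.498 = 0.649 nM.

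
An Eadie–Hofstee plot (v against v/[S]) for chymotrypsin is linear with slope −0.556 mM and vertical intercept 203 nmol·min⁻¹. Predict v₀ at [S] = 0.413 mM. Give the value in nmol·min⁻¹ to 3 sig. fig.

In the Eadie–Hofstee form v = Vmax − Km·(v/[S]), the slope is −Km and the intercept is Vmax, so Km = 0.556 mM and Vmax = 203 nmol·min⁻¹.
v = 203 × 0.413/(0.556 + 0.413) = 86.5 nmol·min⁻¹.

86.5 nmol·min⁻¹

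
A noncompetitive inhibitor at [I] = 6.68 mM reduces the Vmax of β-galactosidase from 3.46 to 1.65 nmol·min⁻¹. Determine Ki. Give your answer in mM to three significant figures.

6.09 mM

Noncompetitive: Vmax,app = Vmax/α with α = 1 + [I]/Ki.
α = Vmax/Vmax,app = 3.46/1.65 = 2.097.
Since α = 1 + [I]/Ki, [I]/Ki = 2.097 − 1 = 1.097 and Ki = 6.68/1.097 = 6.09 mM.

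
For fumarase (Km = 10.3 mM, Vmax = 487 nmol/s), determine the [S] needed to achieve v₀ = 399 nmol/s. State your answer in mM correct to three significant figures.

Rearranging v = Vmax[S]/(Km+[S]) gives [S] = Km·v/(Vmax − v).
[S] = 10.3 × 399 / (487 − 399) = 4110/88.00 = 46.7 mM.

46.7 mM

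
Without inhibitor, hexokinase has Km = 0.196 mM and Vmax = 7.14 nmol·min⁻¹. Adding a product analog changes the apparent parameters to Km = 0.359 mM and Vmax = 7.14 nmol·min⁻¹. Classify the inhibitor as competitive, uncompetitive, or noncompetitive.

Km increases (0.196 → 0.359 mM) while Vmax is unchanged — the hallmark of competitive inhibition.

competitive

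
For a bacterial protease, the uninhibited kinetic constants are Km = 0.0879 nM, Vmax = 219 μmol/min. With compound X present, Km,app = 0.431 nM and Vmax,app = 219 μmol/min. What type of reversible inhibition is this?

competitive

Km increases (0.0879 → 0.431 nM) while Vmax is unchanged — the hallmark of competitive inhibition.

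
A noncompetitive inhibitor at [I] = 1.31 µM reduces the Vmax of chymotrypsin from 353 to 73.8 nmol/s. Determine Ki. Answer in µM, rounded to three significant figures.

Noncompetitive: Vmax,app = Vmax/α with α = 1 + [I]/Ki.
α = Vmax/Vmax,app = 353/73.8 = 4.783.
Ki = [I]/(α − 1) = 1.31/3.783 = 0.346 µM.

0.346 µM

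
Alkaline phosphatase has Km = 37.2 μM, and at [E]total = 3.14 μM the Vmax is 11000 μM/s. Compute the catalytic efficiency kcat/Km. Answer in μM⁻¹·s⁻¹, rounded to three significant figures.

94.2 μM⁻¹·s⁻¹

kcat = Vmax/[E]total = 11000/3.14 = 3500 s⁻¹.
kcat/Km = 3500/37.2 = 94.2 μM⁻¹·s⁻¹.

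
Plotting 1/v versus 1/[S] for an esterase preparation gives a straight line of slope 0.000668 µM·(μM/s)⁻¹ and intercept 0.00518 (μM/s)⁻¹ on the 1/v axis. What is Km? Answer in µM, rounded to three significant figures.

0.129 µM

y-intercept = 1/Vmax ⇒ Vmax = 193 μM/s; slope = Km/Vmax ⇒ Km = slope × Vmax.
Km = 0.000668 × 193 = 0.129 µM.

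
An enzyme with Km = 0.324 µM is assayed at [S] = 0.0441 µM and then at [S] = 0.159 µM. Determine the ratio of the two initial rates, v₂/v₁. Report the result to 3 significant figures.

2.75

The fractional saturations are [S]/(Km+[S]) = 0.0441/0.3681 = 0.1198 and 0.159/0.4830 = 0.3292.
v₂/v₁ is just their ratio: 0.3292/0.1198 = 2.75.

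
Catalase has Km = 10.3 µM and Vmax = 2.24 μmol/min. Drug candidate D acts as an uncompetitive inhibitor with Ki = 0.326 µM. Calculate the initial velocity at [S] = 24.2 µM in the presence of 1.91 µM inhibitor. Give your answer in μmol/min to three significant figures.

0.308 μmol/min

α = 1 + [I]/Ki = 1 + 1.91/0.326 = 6.859.
For an uncompetitive inhibitor, both parameters are divided by α, giving Vmax/α and Km/α: Km,app = 1.50 µM, Vmax,app = 0.327 μmol/min.
v = Vmax,app·[S]/(Km,app + [S]) = 0.327 × 24.2/(1.50 + 24.2) = 0.308 μmol/min.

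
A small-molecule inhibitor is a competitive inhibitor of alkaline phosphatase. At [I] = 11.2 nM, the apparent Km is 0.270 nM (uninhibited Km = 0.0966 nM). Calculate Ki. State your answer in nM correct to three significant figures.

Competitive: Km,app = α·Km with α = 1 + [I]/Ki.
α = Km,app/Km = 0.270/0.0966 = 2.795.
Ki = [I]/(α − 1) = 11.2/1.795 = 6.24 nM.

6.24 nM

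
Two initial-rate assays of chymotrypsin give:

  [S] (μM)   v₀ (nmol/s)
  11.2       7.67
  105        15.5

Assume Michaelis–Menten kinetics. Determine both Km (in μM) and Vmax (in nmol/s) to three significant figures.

In reciprocal form, 1/v = (Km/Vmax)·(1/[S]) + 1/Vmax. The two points give (1/[S], 1/v) = (0.08929, 0.1304) and (0.009524, 0.06452).
Slope = (0.1304 − 0.06452)/(0.08929 − 0.009524) = 0.8257; intercept = 0.1304 − 0.8257×0.08929 = 0.05665.
Vmax = 1/intercept = 17.7 nmol/s; Km = slope × Vmax = 0.8257 × 17.7 = 14.6 μM.

Km = 14.6 μM; Vmax = 17.7 nmol/s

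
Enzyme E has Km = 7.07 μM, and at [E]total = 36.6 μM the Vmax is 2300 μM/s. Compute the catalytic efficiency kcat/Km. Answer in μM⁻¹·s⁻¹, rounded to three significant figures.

8.89 μM⁻¹·s⁻¹

kcat = Vmax/[E]total = 2300/36.6 = 62.8 s⁻¹.
kcat/Km = 62.8/7.07 = 8.89 μM⁻¹·s⁻¹.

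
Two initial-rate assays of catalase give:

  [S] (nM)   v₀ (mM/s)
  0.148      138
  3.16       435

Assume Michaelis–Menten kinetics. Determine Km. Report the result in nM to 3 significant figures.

0.374 nM

In reciprocal form, 1/v = (Km/Vmax)·(1/[S]) + 1/Vmax. The two points give (1/[S], 1/v) = (6.757, 0.007246) and (0.3165, 0.002299).
Slope = (0.007246 − 0.002299)/(6.757 − 0.3165) = 0.0007682; intercept = 0.007246 − 0.0007682×6.757 = 0.002056.
Vmax = 1/intercept = 486 mM/s; Km = slope × Vmax = 0.0007682 × 486 = 0.374 nM.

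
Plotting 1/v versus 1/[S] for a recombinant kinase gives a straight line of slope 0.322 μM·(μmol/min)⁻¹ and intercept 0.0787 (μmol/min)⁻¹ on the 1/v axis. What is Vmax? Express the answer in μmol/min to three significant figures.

12.7 μmol/min

The y-intercept of a Lineweaver–Burk plot equals 1/Vmax, so Vmax = 1/0.0787 = 12.7 μmol/min.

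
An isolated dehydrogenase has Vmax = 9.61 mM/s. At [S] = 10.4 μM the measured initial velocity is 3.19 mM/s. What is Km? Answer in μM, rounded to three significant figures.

20.9 μM

v/Vmax = 3.19/9.61 = 0.3319 = [S]/(Km+[S]).
So Km + [S] = [S]/0.3319 = 31.33 μM, giving Km = 31.33 − 10.4 = 20.9 μM.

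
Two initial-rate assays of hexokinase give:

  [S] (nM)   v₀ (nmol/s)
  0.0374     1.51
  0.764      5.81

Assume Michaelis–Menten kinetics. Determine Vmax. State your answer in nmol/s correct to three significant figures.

From v = Vmax[S]/(Km+[S]), each point gives Vmax = v(Km+[S])/[S].
Equating: 1.51(Km+0.0374)/0.0374 = 5.81(Km+0.764)/0.764.
40.37·Km + 1.51 = 7.605·Km + 5.81, so (40.37 − 7.605)·Km = 5.81 − 1.51.
Km = 4.300/32.77 = 0.131 nM; then Vmax = 1.51(0.131+0.0374)/0.0374 = 6.81 nmol/s.

6.81 nmol/s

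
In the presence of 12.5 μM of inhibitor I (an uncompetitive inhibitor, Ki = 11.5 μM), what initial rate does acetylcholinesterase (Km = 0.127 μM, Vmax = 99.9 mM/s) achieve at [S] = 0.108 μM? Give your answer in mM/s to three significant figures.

α = 1 + [I]/Ki = 1 + 12.5/11.5 = 2.087.
For an uncompetitive inhibitor, both parameters are divided by α, giving Vmax/α and Km/α: Km,app = 0.0609 μM, Vmax,app = 47.9 mM/s.
v = Vmax,app·[S]/(Km,app + [S]) = 47.9 × 0.108/(0.0609 + 0.108) = 30.6 mM/s.

30.6 mM/s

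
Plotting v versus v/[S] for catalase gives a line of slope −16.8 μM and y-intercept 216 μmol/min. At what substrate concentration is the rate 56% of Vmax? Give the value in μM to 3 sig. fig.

21.4 μM

The Eadie–Hofstee slope gives Km = 16.8 μM (slope = −Km).
v/Vmax = [S]/(Km+[S]) = 0.56 ⇒ [S] = Km·0.56/(1−0.56) = 16.8 × 1.273 = 21.4 μM.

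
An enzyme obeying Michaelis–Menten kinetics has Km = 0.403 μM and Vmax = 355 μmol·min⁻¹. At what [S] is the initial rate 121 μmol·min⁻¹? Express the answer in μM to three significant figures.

Rearranging v = Vmax[S]/(Km+[S]) gives [S] = Km·v/(Vmax − v).
[S] = 0.403 × 121 / (355 − 121) = 48.76/234.0 = 0.208 μM.

0.208 μM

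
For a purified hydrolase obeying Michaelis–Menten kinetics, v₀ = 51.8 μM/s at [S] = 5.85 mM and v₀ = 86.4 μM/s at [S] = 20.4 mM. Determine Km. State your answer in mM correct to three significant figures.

From v = Vmax[S]/(Km+[S]), each point gives Vmax = v(Km+[S])/[S].
Equating: 51.8(Km+5.85)/5.85 = 86.4(Km+20.4)/20.4.
8.855·Km + 51.8 = 4.235·Km + 86.4, so (8.855 − 4.235)·Km = 86.4 − 51.8.
Km = 34.60/4.619 = 7.49 mM; then Vmax = 51.8(7.49+5.85)/5.85 = 118 μM/s.

7.49 mM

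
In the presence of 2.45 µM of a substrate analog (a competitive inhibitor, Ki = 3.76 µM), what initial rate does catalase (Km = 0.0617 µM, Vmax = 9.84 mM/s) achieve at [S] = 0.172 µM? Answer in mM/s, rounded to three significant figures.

6.18 mM/s

With α = 1 + [I]/Ki = 1 + 2.45/3.76 = 1.652, the competitive rate law is v = Vmax[S] / (αKm + [S]).
v = 9.84×0.172 / (1.652×0.0617 + 0.172) = 1.692/0.2739 = 6.18 mM/s.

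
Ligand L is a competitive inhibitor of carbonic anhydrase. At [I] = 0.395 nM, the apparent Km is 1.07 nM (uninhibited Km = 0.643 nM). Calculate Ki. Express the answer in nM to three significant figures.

0.595 nM

Competitive: Km,app = α·Km with α = 1 + [I]/Ki.
α = Km,app/Km = 1.07/0.643 = 1.664.
Since α = 1 + [I]/Ki, [I]/Ki = 1.664 − 1 = 0.6641 and Ki = 0.395/0.6641 = 0.595 nM.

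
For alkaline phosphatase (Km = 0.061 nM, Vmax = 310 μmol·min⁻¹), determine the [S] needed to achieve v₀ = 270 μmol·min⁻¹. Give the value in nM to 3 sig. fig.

0.412 nM

The required fractional saturation is v/Vmax = 270/310 = 0.8710.
Then [S]/(Km+[S]) = 0.8710 ⇒ [S] = 0.061 × 0.8710/(1 − 0.8710) = 0.412 nM.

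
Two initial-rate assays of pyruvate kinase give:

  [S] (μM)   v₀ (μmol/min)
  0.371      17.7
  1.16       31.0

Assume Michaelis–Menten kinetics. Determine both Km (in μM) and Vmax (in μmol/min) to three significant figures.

Km = 0.634 μM; Vmax = 47.9 μmol/min

In reciprocal form, 1/v = (Km/Vmax)·(1/[S]) + 1/Vmax. The two points give (1/[S], 1/v) = (2.695, 0.05650) and (0.8621, 0.03226).
Slope = (0.05650 − 0.03226)/(2.695 − 0.8621) = 0.01322; intercept = 0.05650 − 0.01322×2.695 = 0.02086.
Vmax = 1/intercept = 47.9 μmol/min; Km = slope × Vmax = 0.01322 × 47.9 = 0.634 μM.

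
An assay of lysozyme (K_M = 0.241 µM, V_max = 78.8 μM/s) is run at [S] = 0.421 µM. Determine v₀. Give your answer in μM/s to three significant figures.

[S]/(Km+[S]) = 0.421/0.6620 = 0.6360, the fractional saturation.
v = 0.6360 × Vmax = 0.6360 × 78.8 = 50.1 μM/s.

50.1 μM/s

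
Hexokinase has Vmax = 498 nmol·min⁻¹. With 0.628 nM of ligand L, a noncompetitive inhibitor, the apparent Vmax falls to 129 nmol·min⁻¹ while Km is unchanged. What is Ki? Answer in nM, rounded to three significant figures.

0.220 nM

Noncompetitive: Vmax,app = Vmax/α with α = 1 + [I]/Ki.
α = Vmax/Vmax,app = 498/129 = 3.860.
Ki = [I]/(α − 1) = 0.628/2.860 = 0.220 nM.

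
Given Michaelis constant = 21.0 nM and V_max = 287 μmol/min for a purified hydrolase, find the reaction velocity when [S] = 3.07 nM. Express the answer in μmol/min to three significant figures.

[S]/(Km+[S]) = 3.07/24.07 = 0.1275, the fractional saturation.
v = 0.1275 × Vmax = 0.1275 × 287 = 36.6 μmol/min.

36.6 μmol/min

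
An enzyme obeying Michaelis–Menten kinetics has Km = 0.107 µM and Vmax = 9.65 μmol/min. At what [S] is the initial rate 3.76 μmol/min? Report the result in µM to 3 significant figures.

0.0683 µM

The required fractional saturation is v/Vmax = 3.76/9.65 = 0.3896.
Then [S]/(Km+[S]) = 0.3896 ⇒ [S] = 0.107 × 0.3896/(1 − 0.3896) = 0.0683 µM.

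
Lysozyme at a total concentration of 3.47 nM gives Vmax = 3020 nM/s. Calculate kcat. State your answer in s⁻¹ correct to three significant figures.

870 s⁻¹

kcat = Vmax/[E]total = 3020 nM/s / 3.47 nM = 870 s⁻¹.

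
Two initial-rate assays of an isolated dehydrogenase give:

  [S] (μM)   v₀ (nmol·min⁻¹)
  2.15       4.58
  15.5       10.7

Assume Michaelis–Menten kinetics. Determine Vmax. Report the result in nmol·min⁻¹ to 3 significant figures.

13.6 nmol·min⁻¹

From v = Vmax[S]/(Km+[S]), each point gives Vmax = v(Km+[S])/[S].
Equating: 4.58(Km+2.15)/2.15 = 10.7(Km+15.5)/15.5.
2.130·Km + 4.58 = 0.6903·Km + 10.7, so (2.130 − 0.6903)·Km = 10.7 − 4.58.
Km = 6.120/1.440 = 4.25 μM; then Vmax = 4.58(4.25+2.15)/2.15 = 13.6 nmol·min⁻¹.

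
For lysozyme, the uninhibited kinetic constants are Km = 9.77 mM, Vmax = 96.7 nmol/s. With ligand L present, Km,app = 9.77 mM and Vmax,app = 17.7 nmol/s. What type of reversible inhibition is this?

Vmax decreases (96.7 → 17.7 nmol/s) while Km is unchanged — pure noncompetitive inhibition.

noncompetitive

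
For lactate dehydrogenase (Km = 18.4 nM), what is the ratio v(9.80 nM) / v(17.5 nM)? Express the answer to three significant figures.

Since Vmax cancels, v₂/v₁ = [S]₂(Km+[S]₁) / [S]₁(Km+[S]₂).
= 9.80×(18.4+17.5) / (17.5×(18.4+9.80)) = 351.8/493.5 = 0.713.

0.713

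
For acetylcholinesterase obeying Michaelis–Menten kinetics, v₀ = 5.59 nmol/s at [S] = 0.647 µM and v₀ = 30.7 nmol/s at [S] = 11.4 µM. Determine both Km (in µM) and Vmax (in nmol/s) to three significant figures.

Km = 4.22 µM; Vmax = 42.1 nmol/s

From v = Vmax[S]/(Km+[S]), each point gives Vmax = v(Km+[S])/[S].
Equating: 5.59(Km+0.647)/0.647 = 30.7(Km+11.4)/11.4.
8.640·Km + 5.59 = 2.693·Km + 30.7, so (8.640 − 2.693)·Km = 30.7 − 5.59.
Km = 25.11/5.947 = 4.22 µM; then Vmax = 5.59(4.22+0.647)/0.647 = 42.1 nmol/s.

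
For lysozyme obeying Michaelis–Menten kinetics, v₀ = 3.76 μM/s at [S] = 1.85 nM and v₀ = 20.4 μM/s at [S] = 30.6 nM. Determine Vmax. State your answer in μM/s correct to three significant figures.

In reciprocal form, 1/v = (Km/Vmax)·(1/[S]) + 1/Vmax. The two points give (1/[S], 1/v) = (0.5405, 0.2660) and (0.03268, 0.04902).
Slope = (0.2660 − 0.04902)/(0.5405 − 0.03268) = 0.4272; intercept = 0.2660 − 0.4272×0.5405 = 0.03506.
Vmax = 1/intercept = 28.5 μM/s; Km = slope × Vmax = 0.4272 × 28.5 = 12.2 nM.

28.5 μM/s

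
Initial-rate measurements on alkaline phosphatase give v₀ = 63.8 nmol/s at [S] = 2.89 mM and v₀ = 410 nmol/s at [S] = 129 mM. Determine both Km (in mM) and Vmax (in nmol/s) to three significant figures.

Km = 18.3 mM; Vmax = 468 nmol/s

From v = Vmax[S]/(Km+[S]), each point gives Vmax = v(Km+[S])/[S].
Equating: 63.8(Km+2.89)/2.89 = 410(Km+129)/129.
22.08·Km + 63.8 = 3.178·Km + 410, so (22.08 − 3.178)·Km = 410 − 63.8.
Km = 346.2/18.90 = 18.3 mM; then Vmax = 63.8(18.3+2.89)/2.89 = 468 nmol/s.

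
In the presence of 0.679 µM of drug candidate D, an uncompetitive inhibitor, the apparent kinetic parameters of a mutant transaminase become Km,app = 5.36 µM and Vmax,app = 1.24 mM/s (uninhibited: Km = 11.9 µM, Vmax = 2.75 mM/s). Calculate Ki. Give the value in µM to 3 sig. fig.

Uncompetitive: Vmax,app = Vmax/α (and Km,app = Km/α) with α = 1 + [I]/Ki.
α = Vmax/Vmax,app = 2.75/1.24 = 2.218.
Ki = [I]/(α − 1) = 0.679/1.218 = 0.558 µM.

0.558 µM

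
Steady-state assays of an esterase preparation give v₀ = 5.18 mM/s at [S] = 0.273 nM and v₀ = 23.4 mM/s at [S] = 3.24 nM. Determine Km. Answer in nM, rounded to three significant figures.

In reciprocal form, 1/v = (Km/Vmax)·(1/[S]) + 1/Vmax. The two points give (1/[S], 1/v) = (3.663, 0.1931) and (0.3086, 0.04274).
Slope = (0.1931 − 0.04274)/(3.663 − 0.3086) = 0.04481; intercept = 0.1931 − 0.04481×3.663 = 0.02890.
Vmax = 1/intercept = 34.6 mM/s; Km = slope × Vmax = 0.04481 × 34.6 = 1.55 nM.

1.55 nM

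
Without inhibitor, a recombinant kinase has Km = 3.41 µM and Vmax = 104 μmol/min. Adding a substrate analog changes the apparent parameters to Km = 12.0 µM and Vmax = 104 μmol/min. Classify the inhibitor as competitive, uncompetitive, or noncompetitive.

competitive

Km increases (3.41 → 12.0 µM) while Vmax is unchanged — the hallmark of competitive inhibition.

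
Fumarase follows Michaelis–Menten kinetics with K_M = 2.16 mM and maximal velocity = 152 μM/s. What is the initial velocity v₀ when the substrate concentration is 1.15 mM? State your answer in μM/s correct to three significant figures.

[S]/(Km+[S]) = 1.15/3.310 = 0.3474, the fractional saturation.
v = 0.3474 × Vmax = 0.3474 × 152 = 52.8 μM/s.

52.8 μM/s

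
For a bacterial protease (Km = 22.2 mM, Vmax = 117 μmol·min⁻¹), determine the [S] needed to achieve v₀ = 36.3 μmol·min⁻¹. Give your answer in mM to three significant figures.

The required fractional saturation is v/Vmax = 36.3/117 = 0.3103.
Then [S]/(Km+[S]) = 0.3103 ⇒ [S] = 22.2 × 0.3103/(1 − 0.3103) = 9.99 mM.

9.99 mM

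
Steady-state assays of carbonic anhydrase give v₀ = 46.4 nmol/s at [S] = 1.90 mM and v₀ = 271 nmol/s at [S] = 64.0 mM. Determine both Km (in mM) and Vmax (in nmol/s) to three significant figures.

From v = Vmax[S]/(Km+[S]), each point gives Vmax = v(Km+[S])/[S].
Equating: 46.4(Km+1.90)/1.90 = 271(Km+64.0)/64.0.
24.42·Km + 46.4 = 4.234·Km + 271, so (24.42 − 4.234)·Km = 271 − 46.4.
Km = 224.6/20.19 = 11.1 mM; then Vmax = 46.4(11.1+1.90)/1.90 = 318 nmol/s.

Km = 11.1 mM; Vmax = 318 nmol/s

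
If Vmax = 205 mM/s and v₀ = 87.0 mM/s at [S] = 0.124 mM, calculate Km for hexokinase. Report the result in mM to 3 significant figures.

0.168 mM

From v = Vmax[S]/(Km+[S]), Km = [S](Vmax − v)/v.
Km = 0.124 × (205 − 87.0) / 87.0 = 14.63/87.0 = 0.168 mM.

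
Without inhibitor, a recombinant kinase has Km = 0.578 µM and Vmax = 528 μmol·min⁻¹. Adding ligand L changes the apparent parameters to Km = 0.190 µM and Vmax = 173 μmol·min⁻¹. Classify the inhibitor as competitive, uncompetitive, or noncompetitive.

Both Km and Vmax decrease by the same factor (~3.05-fold) — characteristic of uncompetitive inhibition.

uncompetitive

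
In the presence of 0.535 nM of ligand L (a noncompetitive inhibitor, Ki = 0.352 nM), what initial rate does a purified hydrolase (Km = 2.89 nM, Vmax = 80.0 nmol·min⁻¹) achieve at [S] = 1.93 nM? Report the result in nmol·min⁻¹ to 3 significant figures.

12.7 nmol·min⁻¹

α = 1 + [I]/Ki = 1 + 0.535/0.352 = 2.520.
For a noncompetitive inhibitor, Vmax is reduced to Vmax/α while Km is unchanged: Km,app = 2.89 nM, Vmax,app = 31.7 nmol·min⁻¹.
v = Vmax,app·[S]/(Km,app + [S]) = 31.7 × 1.93/(2.89 + 1.93) = 12.7 nmol·min⁻¹.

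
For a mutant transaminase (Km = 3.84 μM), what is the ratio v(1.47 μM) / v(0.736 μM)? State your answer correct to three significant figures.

The fractional saturations are [S]/(Km+[S]) = 0.736/4.576 = 0.1608 and 1.47/5.310 = 0.2768.
v₂/v₁ is just their ratio: 0.2768/0.1608 = 1.72.

1.72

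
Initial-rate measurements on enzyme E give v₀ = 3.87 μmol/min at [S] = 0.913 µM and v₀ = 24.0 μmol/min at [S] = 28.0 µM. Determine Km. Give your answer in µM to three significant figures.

5.95 µM

From v = Vmax[S]/(Km+[S]), each point gives Vmax = v(Km+[S])/[S].
Equating: 3.87(Km+0.913)/0.913 = 24.0(Km+28.0)/28.0.
4.239·Km + 3.87 = 0.8571·Km + 24.0, so (4.239 − 0.8571)·Km = 24.0 − 3.87.
Km = 20.13/3.382 = 5.95 µM; then Vmax = 3.87(5.95+0.913)/0.913 = 29.1 μmol/min.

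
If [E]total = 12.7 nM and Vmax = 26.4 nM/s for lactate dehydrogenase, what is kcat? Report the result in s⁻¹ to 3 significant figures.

2.08 s⁻¹

kcat = Vmax/[E]total = 26.4 nM/s / 12.7 nM = 2.08 s⁻¹.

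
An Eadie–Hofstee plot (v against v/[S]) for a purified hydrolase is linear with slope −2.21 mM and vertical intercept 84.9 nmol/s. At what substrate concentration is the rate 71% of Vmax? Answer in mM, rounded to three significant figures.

The Eadie–Hofstee slope gives Km = 2.21 mM (slope = −Km).
v/Vmax = [S]/(Km+[S]) = 0.71 ⇒ [S] = Km·0.71/(1−0.71) = 2.21 × 2.448 = 5.41 mM.

5.41 mM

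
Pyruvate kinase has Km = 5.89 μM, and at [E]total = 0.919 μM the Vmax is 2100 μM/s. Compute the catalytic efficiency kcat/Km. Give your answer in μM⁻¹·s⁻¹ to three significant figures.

kcat = Vmax/[E]total = 2100/0.919 = 2290 s⁻¹.
kcat/Km = 2290/5.89 = 388 μM⁻¹·s⁻¹.

388 μM⁻¹·s⁻¹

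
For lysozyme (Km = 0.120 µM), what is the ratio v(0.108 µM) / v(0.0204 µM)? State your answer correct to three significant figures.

3.26

The fractional saturations are [S]/(Km+[S]) = 0.0204/0.1404 = 0.1453 and 0.108/0.2280 = 0.4737.
v₂/v₁ is just their ratio: 0.4737/0.1453 = 3.26.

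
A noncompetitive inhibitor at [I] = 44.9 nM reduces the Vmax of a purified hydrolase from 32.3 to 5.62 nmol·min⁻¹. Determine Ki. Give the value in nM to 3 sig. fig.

Noncompetitive: Vmax,app = Vmax/α with α = 1 + [I]/Ki.
α = Vmax/Vmax,app = 32.3/5.62 = 5.747.
Ki = [I]/(α − 1) = 44.9/4.747 = 9.46 nM.

9.46 nM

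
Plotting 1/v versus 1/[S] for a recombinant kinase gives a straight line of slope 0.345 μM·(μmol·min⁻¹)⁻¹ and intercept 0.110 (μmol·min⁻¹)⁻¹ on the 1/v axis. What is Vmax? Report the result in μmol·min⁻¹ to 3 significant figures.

9.09 μmol·min⁻¹

The y-intercept of a Lineweaver–Burk plot equals 1/Vmax, so Vmax = 1/0.110 = 9.09 μmol·min⁻¹.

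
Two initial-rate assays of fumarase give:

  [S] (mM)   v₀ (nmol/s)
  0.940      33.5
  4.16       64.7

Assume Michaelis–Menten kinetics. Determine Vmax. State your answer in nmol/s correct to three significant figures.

From v = Vmax[S]/(Km+[S]), each point gives Vmax = v(Km+[S])/[S].
Equating: 33.5(Km+0.940)/0.940 = 64.7(Km+4.16)/4.16.
35.64·Km + 33.5 = 15.55·Km + 64.7, so (35.64 − 15.55)·Km = 64.7 − 33.5.
Km = 31.20/20.09 = 1.55 mM; then Vmax = 33.5(1.55+0.940)/0.940 = 88.9 nmol/s.

88.9 nmol/s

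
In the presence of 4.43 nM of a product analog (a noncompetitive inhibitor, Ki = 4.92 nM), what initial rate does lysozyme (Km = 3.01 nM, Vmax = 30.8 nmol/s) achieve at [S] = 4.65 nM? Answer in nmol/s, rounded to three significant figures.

9.84 nmol/s

α = 1 + [I]/Ki = 1 + 4.43/4.92 = 1.900.
For a noncompetitive inhibitor, Vmax is reduced to Vmax/α while Km is unchanged: Km,app = 3.01 nM, Vmax,app = 16.2 nmol/s.
v = Vmax,app·[S]/(Km,app + [S]) = 16.2 × 4.65/(3.01 + 4.65) = 9.84 nmol/s.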